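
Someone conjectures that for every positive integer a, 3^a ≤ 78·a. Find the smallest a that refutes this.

a = 6

We need the least positive integer a for which 3^a > 78·a.
a = 1: 3^a = 3 and 78·a = 78, so 3 ≤ 78.
a = 2: 3^a = 9 and 78·a = 156, so 9 ≤ 156.
a = 3: 3^a = 27 and 78·a = 234, so 27 ≤ 234.
a = 4: 3^a = 81 and 78·a = 312, so 81 ≤ 312.
a = 5: 3^a = 243 and 78·a = 390, so 243 ≤ 390.
a = 6: 3^a = 729 and 78·a = 468, so 729 > 468.
Thus a = 6 disproves the claim, and no smaller a works.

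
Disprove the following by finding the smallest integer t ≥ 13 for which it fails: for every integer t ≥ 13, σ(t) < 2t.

t = 18

For t = 13, 14, 15, 16, 17 the conclusion holds.
t = 18: σ(18) = 39; 39 ≥ 36.
Hence t = 18 is a counterexample.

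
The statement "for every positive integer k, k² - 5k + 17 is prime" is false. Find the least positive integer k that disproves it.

For k = 1, 2, 3, 4, …, 10, 11, 12 the conclusion holds.
k = 13: k² - 5k + 17 = 121 = 11 × 11, composite.

k = 13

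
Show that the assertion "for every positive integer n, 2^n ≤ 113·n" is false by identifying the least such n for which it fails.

n = 11

A counterexample is any positive integer n such that 2^n > 113·n; we check each in order.
For n = 1, 2, 3, 4, 5, 6, 7, 8, 9, 10 the conclusion holds.
n = 11: 2^n = 2048 and 113·n = 1243, so 2048 > 1243.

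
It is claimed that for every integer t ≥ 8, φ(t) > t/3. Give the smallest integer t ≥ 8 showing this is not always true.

The first 4 eligible values, up to t = 11, all satisfy the conclusion.
t = 12: φ(12) = 4 and 12/3 = 4, so φ(12) ≤ 12/3.
Thus t = 12 disproves the claim, and no smaller t works.

t = 12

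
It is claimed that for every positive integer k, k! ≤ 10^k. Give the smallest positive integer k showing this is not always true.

Check each positive integer k in order until k! > 10^k.
For k = 1, 2, 3, 4, …, 22, 23, 24 the conclusion holds.
k = 25: k! = 15511210043330985984000000 and 10^k = 10000000000000000000000000, so 15511210043330985984000000 > 10000000000000000000000000.
Hence k = 25 is a counterexample.

k = 25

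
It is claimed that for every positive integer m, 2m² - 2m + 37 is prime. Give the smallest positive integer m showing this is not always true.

m = 3

Check each positive integer m in order until 2m² - 2m + 37 is not prime.
m = 1: 2m² - 2m + 37 = 37, prime.
m = 2: 2m² - 2m + 37 = 41, prime.
m = 3: 2m² - 2m + 37 = 49 = 7 × 7, composite.
Hence m = 3 is a counterexample.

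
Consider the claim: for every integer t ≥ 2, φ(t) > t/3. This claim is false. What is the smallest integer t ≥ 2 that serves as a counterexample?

We need the least integer t ≥ 2 for which the claim fails.
t = 2: φ(2) = 1 and 2/3 = 2/3, so φ(2) > 2/3.
t = 3: φ(3) = 2 and 3/3 = 1, so φ(3) > 3/3.
t = 4: φ(4) = 2 and 4/3 = 4/3, so φ(4) > 4/3.
t = 5: φ(5) = 4 and 5/3 = 5/3, so φ(5) > 5/3.
t = 6: φ(6) = 2 and 6/3 = 2, so φ(6) ≤ 6/3.
So t = 6 is the smallest counterexample.

t = 6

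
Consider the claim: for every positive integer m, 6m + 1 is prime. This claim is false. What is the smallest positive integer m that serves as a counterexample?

m = 1: 6m + 1 = 7, prime.
m = 2: 6m + 1 = 13, prime.
m = 3: 6m + 1 = 19, prime.
m = 4: 6m + 1 = 25 = 5 × 5, composite.
Thus m = 4 disproves the claim, and no smaller m works.

m = 4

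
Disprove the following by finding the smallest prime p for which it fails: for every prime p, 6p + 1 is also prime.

p = 2: 6p + 1 = 13, prime.
p = 3: 6p + 1 = 19, prime.
p = 5: 6p + 1 = 31, prime.
p = 7: 6p + 1 = 43, prime.
p = 11: 6p + 1 = 67, prime.
p = 13: 6p + 1 = 79, prime.
p = 17: 6p + 1 = 103, prime.
p = 19: 6p + 1 = 115 = 5 × 23, not prime.
Hence p = 19 is a counterexample.

p = 19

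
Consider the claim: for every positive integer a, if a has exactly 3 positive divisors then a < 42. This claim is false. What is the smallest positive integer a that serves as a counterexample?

a = 49

A counterexample is any positive integer a such that a has exactly 3 positive divisors but the claim fails; we check each in order.
For a = 4, 9, 25 the conclusion holds.
a = 49: τ(49) = 3; 49 ≥ 42.
Thus a = 49 disproves the claim, and no smaller a works.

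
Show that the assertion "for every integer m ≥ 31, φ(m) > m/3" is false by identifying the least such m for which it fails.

m = 36

A counterexample is any integer m ≥ 31 such that the claim fails; we check each in order.
The first 5 eligible values, up to m = 35, all satisfy the conclusion.
m = 36: φ(36) = 12 and 36/3 = 12, so φ(36) ≤ 36/3.
So m = 36 is the smallest counterexample.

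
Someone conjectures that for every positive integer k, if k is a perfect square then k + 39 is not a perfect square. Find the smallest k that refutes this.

k = 25

A counterexample is any positive integer k such that k is a perfect square but k + 39 is a perfect square; we check each in order.
The first 4 eligible values, up to k = 16, all satisfy the conclusion.
k = 25: 25 = 5² and 25 + 39 = 64 = 8².
Thus k = 25 disproves the claim, and no smaller k works.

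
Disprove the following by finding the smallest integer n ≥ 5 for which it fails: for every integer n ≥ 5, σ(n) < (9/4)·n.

n = 12

n = 5: σ(5) = 6; 6 < 45/4.
n = 6: σ(6) = 12; 12 < 27/2.
n = 7: σ(7) = 8; 8 < 63/4.
n = 8: σ(8) = 15; 15 < 18.
n = 9: σ(9) = 13; 13 < 81/4.
n = 10: σ(10) = 18; 18 < 45/2.
n = 11: σ(11) = 12; 12 < 99/4.
n = 12: σ(12) = 28; 28 ≥ 27.
Thus n = 12 disproves the claim, and no smaller n works.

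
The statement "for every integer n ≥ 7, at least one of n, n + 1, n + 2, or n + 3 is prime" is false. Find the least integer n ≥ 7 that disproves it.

For n = 7, 8, 9, 10, …, 21, 22, 23 the conclusion holds.
n = 24: 24 = 2 × 12; 25 = 5 × 5; 26 = 2 × 13; 27 = 3 × 9 — all composite.

n = 24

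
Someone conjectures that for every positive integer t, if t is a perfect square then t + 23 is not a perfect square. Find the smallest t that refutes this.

t = 121

A counterexample is any positive integer t such that t is a perfect square but t + 23 is a perfect square; we check each in order.
For t = 1, 4, 9, 16, 25, 36, 49, 64, 81, 100 the conclusion holds.
t = 121: 121 = 11² and 121 + 23 = 144 = 12².
Hence t = 121 is a counterexample.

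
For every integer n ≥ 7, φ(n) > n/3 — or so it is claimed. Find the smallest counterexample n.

n = 12

A counterexample is any integer n ≥ 7 such that the claim fails; we check each in order.
The first 5 eligible values, up to n = 11, all satisfy the conclusion.
n = 12: φ(12) = 4 and 12/3 = 4, so φ(12) ≤ 12/3.
So n = 12 is the smallest counterexample.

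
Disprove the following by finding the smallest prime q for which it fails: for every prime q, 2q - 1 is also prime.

Check each prime q in order until 2q - 1 is not prime.
For q = 2, 3 the conclusion holds.
q = 5: 2q - 1 = 9 = 3 × 3, not prime.
So q = 5 is the smallest counterexample.

q = 5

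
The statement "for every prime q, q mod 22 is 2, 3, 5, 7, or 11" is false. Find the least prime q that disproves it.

The first 5 eligible values, up to q = 11, all satisfy the conclusion.
q = 13: 13 mod 22 = 13 — not in {2, 3, 5, 7, 11}.

q = 13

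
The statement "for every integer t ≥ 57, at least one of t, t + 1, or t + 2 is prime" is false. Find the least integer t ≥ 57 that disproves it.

t = 62

For t = 57, 58, 59, 60, 61 the conclusion holds.
t = 62: 62 = 2 × 31; 63 = 3 × 21; 64 = 2 × 32 — all composite.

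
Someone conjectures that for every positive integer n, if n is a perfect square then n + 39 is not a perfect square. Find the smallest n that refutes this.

n = 25

The first 4 eligible values, up to n = 16, all satisfy the conclusion.
n = 25: 25 = 5² and 25 + 39 = 64 = 8².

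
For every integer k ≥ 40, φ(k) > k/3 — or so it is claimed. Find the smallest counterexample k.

Check each integer k ≥ 40 in order until the claim fails.
For k = 40, 41 the conclusion holds.
k = 42: φ(42) = 12 and 42/3 = 14, so φ(42) ≤ 42/3.
Hence k = 42 is a counterexample.

k = 42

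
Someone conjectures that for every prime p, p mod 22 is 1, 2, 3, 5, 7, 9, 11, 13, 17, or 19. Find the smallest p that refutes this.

p = 37

A counterexample is any prime p such that the claim fails; we check each in order.
The first 11 eligible values, up to p = 31, all satisfy the conclusion.
p = 37: 37 mod 22 = 15 — not in {1, 2, 3, 5, 7, 9, 11, 13, 17, 19}.
Hence p = 37 is a counterexample.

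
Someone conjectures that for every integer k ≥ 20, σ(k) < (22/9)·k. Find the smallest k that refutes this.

k = 24

We need the least integer k ≥ 20 for which the claim fails.
k = 20: σ(20) = 42; 42 < 440/9.
k = 21: σ(21) = 32; 32 < 154/3.
k = 22: σ(22) = 36; 36 < 484/9.
k = 23: σ(23) = 24; 24 < 506/9.
k = 24: σ(24) = 60; 60 ≥ 176/3.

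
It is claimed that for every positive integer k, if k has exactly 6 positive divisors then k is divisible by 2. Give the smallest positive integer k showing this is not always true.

Check each positive integer k in order until k has exactly 6 positive divisors but k is not divisible by 2.
For k = 12, 18, 20, 28, 32, 44 the conclusion holds.
k = 45: τ(45) = 6; 45 mod 2 = 1.

k = 45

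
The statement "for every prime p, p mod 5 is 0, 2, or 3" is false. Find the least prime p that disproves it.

p = 11

p = 2: 2 mod 5 = 2.
p = 3: 3 mod 5 = 3.
p = 5: 5 mod 5 = 0.
p = 7: 7 mod 5 = 2.
p = 11: 11 mod 5 = 1 — not in {0, 2, 3}.
Thus p = 11 disproves the claim, and no smaller p works.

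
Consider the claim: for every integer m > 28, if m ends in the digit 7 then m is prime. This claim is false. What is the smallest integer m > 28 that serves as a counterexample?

For m = 37, 47 the conclusion holds.
m = 57: 57 ends in 7; 57 = 3 × 19, composite.

m = 57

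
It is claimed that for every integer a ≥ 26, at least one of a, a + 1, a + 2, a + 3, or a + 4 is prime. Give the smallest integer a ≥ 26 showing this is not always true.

A counterexample is any integer a ≥ 26 such that a, a + 1, a + 2, a + 3, a + 4 are all composite; we check each in order.
For a = 26, 27, 28, 29, 30, 31 the conclusion holds.
a = 32: 32 = 2 × 16; 33 = 3 × 11; 34 = 2 × 17; 35 = 5 × 7; 36 = 2 × 18 — all composite.
So a = 32 is the smallest counterexample.

a = 32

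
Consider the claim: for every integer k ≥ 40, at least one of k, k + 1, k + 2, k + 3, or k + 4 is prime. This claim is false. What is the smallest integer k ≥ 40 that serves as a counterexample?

k = 48

Check each integer k ≥ 40 in order until k, k + 1, k + 2, k + 3, k + 4 are all composite.
For k = 40, 41, 42, 43, 44, 45, 46, 47 the conclusion holds.
k = 48: 48 = 2 × 24; 49 = 7 × 7; 50 = 2 × 25; 51 = 3 × 17; 52 = 2 × 26 — all composite.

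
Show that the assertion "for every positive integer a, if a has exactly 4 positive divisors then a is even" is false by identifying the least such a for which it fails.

a = 15

We need the least positive integer a for which a has exactly 4 positive divisors but a is odd.
a = 6: divisors of 6: 1, 2, 3, 6; 6 is even.
a = 8: divisors of 8: 1, 2, 4, 8; 8 is even.
a = 10: divisors of 10: 1, 2, 5, 10; 10 is even.
a = 14: divisors of 14: 1, 2, 7, 14; 14 is even.
a = 15: divisors of 15: 1, 3, 5, 15; 15 is odd.
Hence a = 15 is a counterexample.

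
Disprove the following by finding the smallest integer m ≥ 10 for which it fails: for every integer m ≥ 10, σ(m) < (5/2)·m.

m = 24

For m = 10, 11, 12, 13, …, 21, 22, 23 the conclusion holds.
m = 24: σ(24) = 60; 60 ≥ 60.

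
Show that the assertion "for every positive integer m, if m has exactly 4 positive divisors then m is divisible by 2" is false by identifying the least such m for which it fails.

m = 15

We need the least positive integer m for which m has exactly 4 positive divisors but m is not divisible by 2.
For m = 6, 8, 10, 14 the conclusion holds.
m = 15: τ(15) = 4; 15 mod 2 = 1.
Hence m = 15 is a counterexample.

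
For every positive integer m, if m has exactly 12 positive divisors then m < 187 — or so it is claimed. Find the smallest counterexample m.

A counterexample is any positive integer m such that m has exactly 12 positive divisors but the claim fails; we check each in order.
The first 12 eligible values, up to m = 160, all satisfy the conclusion.
m = 198: τ(198) = 12; 198 ≥ 187.
Hence m = 198 is a counterexample.

m = 198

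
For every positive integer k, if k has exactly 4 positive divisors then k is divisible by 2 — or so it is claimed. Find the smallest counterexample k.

k = 15

A counterexample is any positive integer k such that k has exactly 4 positive divisors but k is not divisible by 2; we check each in order.
For k = 6, 8, 10, 14 the conclusion holds.
k = 15: τ(15) = 4; 15 mod 2 = 1.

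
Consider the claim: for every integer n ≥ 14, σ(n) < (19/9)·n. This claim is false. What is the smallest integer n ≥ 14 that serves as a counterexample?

n = 18

The first 4 eligible values, up to n = 17, all satisfy the conclusion.
n = 18: σ(18) = 39; 39 ≥ 38.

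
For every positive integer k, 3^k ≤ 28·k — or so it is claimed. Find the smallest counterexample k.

k = 5

A counterexample is any positive integer k such that 3^k > 28·k; we check each in order.
The first 4 eligible values, up to k = 4, all satisfy the conclusion.
k = 5: 3^k = 243 and 28·k = 140, so 243 > 140.
Thus k = 5 disproves the claim, and no smaller k works.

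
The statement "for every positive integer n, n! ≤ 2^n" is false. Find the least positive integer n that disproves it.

For n = 1, 2, 3 the conclusion holds.
n = 4: n! = 24 and 2^n = 16, so 24 > 16.
Thus n = 4 disproves the claim, and no smaller n works.

n = 4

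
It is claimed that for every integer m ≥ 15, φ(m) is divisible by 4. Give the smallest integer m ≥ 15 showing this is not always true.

m = 18

A counterexample is any integer m ≥ 15 such that φ(m) is not divisible by 4; we check each in order.
m = 15: φ(15) = 8; 8 mod 4 = 0.
m = 16: φ(16) = 8; 8 mod 4 = 0.
m = 17: φ(17) = 16; 16 mod 4 = 0.
m = 18: φ(18) = 6; 6 mod 4 = 2.
Hence m = 18 is a counterexample.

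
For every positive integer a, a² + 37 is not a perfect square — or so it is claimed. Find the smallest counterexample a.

A counterexample is any positive integer a such that a² + 37 is a perfect square; we check each in order.
For a = 1, 2, 3, 4, …, 15, 16, 17 the conclusion holds.
a = 18: 18² + 37 = 361 = 19², a perfect square.

a = 18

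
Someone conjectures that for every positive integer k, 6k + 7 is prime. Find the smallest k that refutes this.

We need the least positive integer k for which 6k + 7 is not prime.
For k = 1, 2 the conclusion holds.
k = 3: 6k + 7 = 25 = 5 × 5, composite.

k = 3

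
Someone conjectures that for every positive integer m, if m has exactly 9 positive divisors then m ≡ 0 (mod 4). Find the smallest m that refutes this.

m = 225

Check each positive integer m in order until m has exactly 9 positive divisors but the claim fails.
m = 36: τ(36) = 9; 36 ≡ 0 (mod 4).
m = 100: τ(100) = 9; 100 ≡ 0 (mod 4).
m = 196: τ(196) = 9; 196 ≡ 0 (mod 4).
m = 225: τ(225) = 9; 225 ≡ 1 (mod 4).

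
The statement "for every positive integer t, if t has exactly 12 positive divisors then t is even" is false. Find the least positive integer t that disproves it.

A counterexample is any positive integer t such that t has exactly 12 positive divisors but t is odd; we check each in order.
For t = 60, 72, 84, 90, …, 294, 306, 308 the conclusion holds.
t = 315: divisors of 315: 12 divisors; 315 is odd.

t = 315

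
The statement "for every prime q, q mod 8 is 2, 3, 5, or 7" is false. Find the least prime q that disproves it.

q = 17

We need the least prime q for which the claim fails.
For q = 2, 3, 5, 7, 11, 13 the conclusion holds.
q = 17: 17 mod 8 = 1 — not in {2, 3, 5, 7}.
Thus q = 17 disproves the claim, and no smaller q works.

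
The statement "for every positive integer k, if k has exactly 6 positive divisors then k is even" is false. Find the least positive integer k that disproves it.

k = 45

Check each positive integer k in order until k has exactly 6 positive divisors but k is odd.
The first 6 eligible values, up to k = 44, all satisfy the conclusion.
k = 45: divisors of 45: 1, 3, 5, 9, 15, 45; 45 is odd.
Thus k = 45 disproves the claim, and no smaller k works.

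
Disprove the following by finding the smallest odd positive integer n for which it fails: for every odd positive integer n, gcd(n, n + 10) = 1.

n = 5

Check each odd positive integer n in order until gcd(n, n + 10) > 1.
For n = 1, 3 the conclusion holds.
n = 5: gcd(5, 15) = 5.
Thus n = 5 disproves the claim, and no smaller n works.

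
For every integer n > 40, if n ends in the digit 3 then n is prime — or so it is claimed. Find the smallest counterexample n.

For n = 43, 53 the conclusion holds.
n = 63: 63 ends in 3; 63 = 3 × 21, composite.

n = 63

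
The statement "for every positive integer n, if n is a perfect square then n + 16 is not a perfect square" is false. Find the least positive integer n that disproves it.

n = 9

We need the least positive integer n for which n is a perfect square but n + 16 is a perfect square.
For n = 1, 4 the conclusion holds.
n = 9: 9 = 3² and 9 + 16 = 25 = 5².
Hence n = 9 is a counterexample.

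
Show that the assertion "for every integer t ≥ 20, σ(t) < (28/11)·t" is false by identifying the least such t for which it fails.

t = 48

Check each integer t ≥ 20 in order until the claim fails.
For t = 20, 21, 22, 23, …, 45, 46, 47 the conclusion holds.
t = 48: σ(48) = 124; 124 ≥ 1344/11.
So t = 48 is the smallest counterexample.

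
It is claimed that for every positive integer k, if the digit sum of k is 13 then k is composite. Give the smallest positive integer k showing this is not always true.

k = 67

We need the least positive integer k for which the digit sum of k is 13 but k is prime.
k = 49: digit sum 13; 49 is composite.
k = 58: digit sum 13; 58 is composite.
k = 67: digit sum 13; 67 is prime, not composite.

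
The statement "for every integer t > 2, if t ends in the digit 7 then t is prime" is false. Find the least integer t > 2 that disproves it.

t = 27

A counterexample is any integer t > 2 such that t ends in the digit 7 but t is not prime; we check each in order.
For t = 7, 17 the conclusion holds.
t = 27: 27 ends in 7; 27 = 3 × 9, composite.
So t = 27 is the smallest counterexample.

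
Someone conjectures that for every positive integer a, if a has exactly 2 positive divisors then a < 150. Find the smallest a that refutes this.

A counterexample is any positive integer a such that a has exactly 2 positive divisors but the claim fails; we check each in order.
For a = 2, 3, 5, 7, …, 137, 139, 149 the conclusion holds.
a = 151: τ(151) = 2; 151 ≥ 150.

a = 151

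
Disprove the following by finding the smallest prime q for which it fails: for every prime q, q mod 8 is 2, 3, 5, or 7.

We need the least prime q for which the claim fails.
For q = 2, 3, 5, 7, 11, 13 the conclusion holds.
q = 17: 17 mod 8 = 1 — not in {2, 3, 5, 7}.

q = 17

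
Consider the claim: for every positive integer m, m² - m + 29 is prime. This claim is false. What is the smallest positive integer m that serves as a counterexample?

m = 3

m = 1: m² - m + 29 = 29, prime.
m = 2: m² - m + 29 = 31, prime.
m = 3: m² - m + 29 = 35 = 5 × 7, composite.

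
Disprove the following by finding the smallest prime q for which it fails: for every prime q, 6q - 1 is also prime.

For q = 2, 3, 5, 7 the conclusion holds.
q = 11: 6q - 1 = 65 = 5 × 13, not prime.
Hence q = 11 is a counterexample.

q = 11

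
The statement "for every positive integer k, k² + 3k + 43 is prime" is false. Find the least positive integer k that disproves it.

A counterexample is any positive integer k such that k² + 3k + 43 is not prime; we check each in order.
For k = 1, 2, 3, 4, …, 36, 37, 38 the conclusion holds.
k = 39: k² + 3k + 43 = 1681 = 41 × 41, composite.
So k = 39 is the smallest counterexample.

k = 39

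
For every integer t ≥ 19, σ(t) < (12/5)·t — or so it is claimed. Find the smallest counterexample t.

t = 24

We need the least integer t ≥ 19 for which the claim fails.
For t = 19, 20, 21, 22, 23 the conclusion holds.
t = 24: σ(24) = 60; 60 ≥ 288/5.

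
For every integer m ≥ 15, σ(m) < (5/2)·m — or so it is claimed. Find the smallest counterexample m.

m = 24

For m = 15, 16, 17, 18, 19, 20, 21, 22, 23 the conclusion holds.
m = 24: σ(24) = 60; 60 ≥ 60.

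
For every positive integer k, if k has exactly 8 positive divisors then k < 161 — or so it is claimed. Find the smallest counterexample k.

k = 165

For k = 24, 30, 40, 42, …, 138, 152, 154 the conclusion holds.
k = 165: τ(165) = 8; 165 ≥ 161.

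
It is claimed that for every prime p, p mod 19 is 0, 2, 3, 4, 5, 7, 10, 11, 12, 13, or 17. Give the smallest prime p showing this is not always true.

p = 37

We need the least prime p for which the claim fails.
For p = 2, 3, 5, 7, …, 23, 29, 31 the conclusion holds.
p = 37: 37 mod 19 = 18 — not in {0, 2, 3, 4, 5, 7, 10, 11, 12, 13, 17}.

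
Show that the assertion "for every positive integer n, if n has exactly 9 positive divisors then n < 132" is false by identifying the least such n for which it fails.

n = 196

Check each positive integer n in order until n has exactly 9 positive divisors but the claim fails.
n = 36: τ(36) = 9; 36 < 132.
n = 100: τ(100) = 9; 100 < 132.
n = 196: τ(196) = 9; 196 ≥ 132.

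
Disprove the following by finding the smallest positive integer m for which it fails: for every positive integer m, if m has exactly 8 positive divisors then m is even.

m = 105

Check each positive integer m in order until m has exactly 8 positive divisors but m is odd.
For m = 24, 30, 40, 42, …, 88, 102, 104 the conclusion holds.
m = 105: divisors of 105: 1, 3, 5, 7, 15, 21, 35, 105; 105 is odd.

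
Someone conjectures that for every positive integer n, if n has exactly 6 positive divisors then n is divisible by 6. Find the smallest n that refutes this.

We need the least positive integer n for which n has exactly 6 positive divisors but n is not divisible by 6.
For n = 12, 18 the conclusion holds.
n = 20: τ(20) = 6; 20 mod 6 = 2.

n = 20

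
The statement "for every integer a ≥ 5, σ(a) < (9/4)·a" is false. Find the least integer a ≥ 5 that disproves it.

a = 12

Check each integer a ≥ 5 in order until the claim fails.
a = 5: σ(5) = 6; 6 < 45/4.
a = 6: σ(6) = 12; 12 < 27/2.
a = 7: σ(7) = 8; 8 < 63/4.
a = 8: σ(8) = 15; 15 < 18.
a = 9: σ(9) = 13; 13 < 81/4.
a = 10: σ(10) = 18; 18 < 45/2.
a = 11: σ(11) = 12; 12 < 99/4.
a = 12: σ(12) = 28; 28 ≥ 27.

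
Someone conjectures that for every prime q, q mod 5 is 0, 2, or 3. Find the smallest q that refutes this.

q = 11

Check each prime q in order until the claim fails.
The first 4 eligible values, up to q = 7, all satisfy the conclusion.
q = 11: 11 mod 5 = 1 — not in {0, 2, 3}.
Thus q = 11 disproves the claim, and no smaller q works.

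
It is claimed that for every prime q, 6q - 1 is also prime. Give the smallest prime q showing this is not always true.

q = 11

q = 2: 6q - 1 = 11, prime.
q = 3: 6q - 1 = 17, prime.
q = 5: 6q - 1 = 29, prime.
q = 7: 6q - 1 = 41, prime.
q = 11: 6q - 1 = 65 = 5 × 13, not prime.
Hence q = 11 is a counterexample.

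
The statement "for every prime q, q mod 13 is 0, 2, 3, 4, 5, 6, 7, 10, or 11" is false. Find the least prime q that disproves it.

q = 47

We need the least prime q for which the claim fails.
For q = 2, 3, 5, 7, …, 37, 41, 43 the conclusion holds.
q = 47: 47 mod 13 = 8 — not in {0, 2, 3, 4, 5, 6, 7, 10, 11}.
Hence q = 47 is a counterexample.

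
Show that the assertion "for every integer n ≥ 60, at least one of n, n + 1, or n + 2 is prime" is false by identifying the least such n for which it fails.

We need the least integer n ≥ 60 for which n, n + 1, n + 2 are all composite.
n = 60: 61 is prime.
n = 61: 61 is prime.
n = 62: 62 = 2 × 31; 63 = 3 × 21; 64 = 2 × 32 — all composite.

n = 62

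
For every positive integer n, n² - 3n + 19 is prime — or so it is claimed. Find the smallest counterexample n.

A counterexample is any positive integer n such that n² - 3n + 19 is not prime; we check each in order.
For n = 1, 2, 3, 4, …, 15, 16, 17 the conclusion holds.
n = 18: n² - 3n + 19 = 289 = 17 × 17, composite.
Thus n = 18 disproves the claim, and no smaller n works.

n = 18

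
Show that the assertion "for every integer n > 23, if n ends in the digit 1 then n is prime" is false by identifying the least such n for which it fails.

For n = 31, 41 the conclusion holds.
n = 51: 51 ends in 1; 51 = 3 × 17, composite.

n = 51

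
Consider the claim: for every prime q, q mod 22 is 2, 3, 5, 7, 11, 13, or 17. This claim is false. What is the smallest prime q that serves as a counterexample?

q = 19

We need the least prime q for which the claim fails.
For q = 2, 3, 5, 7, 11, 13, 17 the conclusion holds.
q = 19: 19 mod 22 = 19 — not in {2, 3, 5, 7, 11, 13, 17}.
Thus q = 19 disproves the claim, and no smaller q works.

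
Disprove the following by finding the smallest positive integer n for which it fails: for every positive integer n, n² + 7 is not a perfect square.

A counterexample is any positive integer n such that n² + 7 is a perfect square; we check each in order.
For n = 1, 2 the conclusion holds.
n = 3: 3² + 7 = 16 = 4², a perfect square.
So n = 3 is the smallest counterexample.

n = 3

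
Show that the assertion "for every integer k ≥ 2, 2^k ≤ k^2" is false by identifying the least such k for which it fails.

We need the least integer k ≥ 2 for which 2^k > k^2.
For k = 2, 3, 4 the conclusion holds.
k = 5: 2^k = 32 and k^2 = 25, so 32 > 25.
Hence k = 5 is a counterexample.

k = 5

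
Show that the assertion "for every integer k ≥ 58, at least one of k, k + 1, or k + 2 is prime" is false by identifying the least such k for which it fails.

k = 62

We need the least integer k ≥ 58 for which k, k + 1, k + 2 are all composite.
For k = 58, 59, 60, 61 the conclusion holds.
k = 62: 62 = 2 × 31; 63 = 3 × 21; 64 = 2 × 32 — all composite.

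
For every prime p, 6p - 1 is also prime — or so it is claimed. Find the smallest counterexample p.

A counterexample is any prime p such that 6p - 1 is not prime; we check each in order.
p = 2: 6p - 1 = 11, prime.
p = 3: 6p - 1 = 17, prime.
p = 5: 6p - 1 = 29, prime.
p = 7: 6p - 1 = 41, prime.
p = 11: 6p - 1 = 65 = 5 × 13, not prime.
So p = 11 is the smallest counterexample.

p = 11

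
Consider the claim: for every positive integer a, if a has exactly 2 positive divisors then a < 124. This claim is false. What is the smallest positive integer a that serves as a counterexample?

a = 127

Check each positive integer a in order until a has exactly 2 positive divisors but the claim fails.
The first 30 eligible values, up to a = 113, all satisfy the conclusion.
a = 127: τ(127) = 2; 127 ≥ 124.
So a = 127 is the smallest counterexample.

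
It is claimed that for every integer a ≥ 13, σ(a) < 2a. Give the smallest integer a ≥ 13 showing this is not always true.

We need the least integer a ≥ 13 for which the claim fails.
The first 5 eligible values, up to a = 17, all satisfy the conclusion.
a = 18: σ(18) = 39; 39 ≥ 36.

a = 18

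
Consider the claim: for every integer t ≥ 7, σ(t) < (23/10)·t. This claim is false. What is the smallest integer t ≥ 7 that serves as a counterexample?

Check each integer t ≥ 7 in order until the claim fails.
The first 5 eligible values, up to t = 11, all satisfy the conclusion.
t = 12: σ(12) = 28; 28 ≥ 138/5.

t = 12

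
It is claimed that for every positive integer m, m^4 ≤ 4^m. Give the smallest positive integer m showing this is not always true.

We need the least positive integer m for which m^4 > 4^m.
m = 1: m^4 = 1 and 4^m = 4, so 1 ≤ 4.
m = 2: m^4 = 16 and 4^m = 16, so 16 ≤ 16.
m = 3: m^4 = 81 and 4^m = 64, so 81 > 64.

m = 3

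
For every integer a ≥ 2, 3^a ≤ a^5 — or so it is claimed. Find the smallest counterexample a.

We need the least integer a ≥ 2 for which 3^a > a^5.
For a = 2, 3, 4, 5, 6, 7, 8, 9, 10 the conclusion holds.
a = 11: 3^a = 177147 and a^5 = 161051, so 177147 > 161051.

a = 11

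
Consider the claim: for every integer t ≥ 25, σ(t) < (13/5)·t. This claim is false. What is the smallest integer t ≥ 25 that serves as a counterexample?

t = 60

The first 35 eligible values, up to t = 59, all satisfy the conclusion.
t = 60: σ(60) = 168; 168 ≥ 156.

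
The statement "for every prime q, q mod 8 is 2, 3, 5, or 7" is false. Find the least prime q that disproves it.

q = 17

We need the least prime q for which the claim fails.
q = 2: 2 mod 8 = 2.
q = 3: 3 mod 8 = 3.
q = 5: 5 mod 8 = 5.
q = 7: 7 mod 8 = 7.
q = 11: 11 mod 8 = 3.
q = 13: 13 mod 8 = 5.
q = 17: 17 mod 8 = 1 — not in {2, 3, 5, 7}.
So q = 17 is the smallest counterexample.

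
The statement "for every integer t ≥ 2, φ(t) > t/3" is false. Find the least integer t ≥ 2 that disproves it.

t = 6

The first 4 eligible values, up to t = 5, all satisfy the conclusion.
t = 6: φ(6) = 2 and 6/3 = 2, so φ(6) ≤ 6/3.
Hence t = 6 is a counterexample.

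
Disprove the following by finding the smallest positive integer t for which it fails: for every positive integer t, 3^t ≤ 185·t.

t = 7

A counterexample is any positive integer t such that 3^t > 185·t; we check each in order.
t = 1: 3^t = 3 and 185·t = 185, so 3 ≤ 185.
t = 2: 3^t = 9 and 185·t = 370, so 9 ≤ 370.
t = 3: 3^t = 27 and 185·t = 555, so 27 ≤ 555.
t = 4: 3^t = 81 and 185·t = 740, so 81 ≤ 740.
t = 5: 3^t = 243 and 185·t = 925, so 243 ≤ 925.
t = 6: 3^t = 729 and 185·t = 1110, so 729 ≤ 1110.
t = 7: 3^t = 2187 and 185·t = 1295, so 2187 > 1295.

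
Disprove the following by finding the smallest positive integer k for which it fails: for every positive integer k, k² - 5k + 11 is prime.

k = 7

Check each positive integer k in order until k² - 5k + 11 is not prime.
k = 1: k² - 5k + 11 = 7, prime.
k = 2: k² - 5k + 11 = 5, prime.
k = 3: k² - 5k + 11 = 5, prime.
k = 4: k² - 5k + 11 = 7, prime.
k = 5: k² - 5k + 11 = 11, prime.
k = 6: k² - 5k + 11 = 17, prime.
k = 7: k² - 5k + 11 = 25 = 5 × 5, composite.
Hence k = 7 is a counterexample.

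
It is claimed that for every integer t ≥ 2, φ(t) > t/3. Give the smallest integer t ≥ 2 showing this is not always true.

Check each integer t ≥ 2 in order until the claim fails.
t = 2: φ(2) = 1 and 2/3 = 2/3, so φ(2) > 2/3.
t = 3: φ(3) = 2 and 3/3 = 1, so φ(3) > 3/3.
t = 4: φ(4) = 2 and 4/3 = 4/3, so φ(4) > 4/3.
t = 5: φ(5) = 4 and 5/3 = 5/3, so φ(5) > 5/3.
t = 6: φ(6) = 2 and 6/3 = 2, so φ(6) ≤ 6/3.

t = 6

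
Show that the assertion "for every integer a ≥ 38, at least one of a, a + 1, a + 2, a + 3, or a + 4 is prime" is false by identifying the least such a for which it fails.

a = 48

A counterexample is any integer a ≥ 38 such that a, a + 1, a + 2, a + 3, a + 4 are all composite; we check each in order.
For a = 38, 39, 40, 41, 42, 43, 44, 45, 46, 47 the conclusion holds.
a = 48: 48 = 2 × 24; 49 = 7 × 7; 50 = 2 × 25; 51 = 3 × 17; 52 = 2 × 26 — all composite.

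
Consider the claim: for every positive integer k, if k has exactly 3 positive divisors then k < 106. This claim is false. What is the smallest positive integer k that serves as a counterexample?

k = 121

We need the least positive integer k for which k has exactly 3 positive divisors but the claim fails.
The first 4 eligible values, up to k = 49, all satisfy the conclusion.
k = 121: τ(121) = 3; 121 ≥ 106.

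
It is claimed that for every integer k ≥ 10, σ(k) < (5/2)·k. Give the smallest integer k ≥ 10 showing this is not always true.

A counterexample is any integer k ≥ 10 such that the claim fails; we check each in order.
For k = 10, 11, 12, 13, …, 21, 22, 23 the conclusion holds.
k = 24: σ(24) = 60; 60 ≥ 60.

k = 24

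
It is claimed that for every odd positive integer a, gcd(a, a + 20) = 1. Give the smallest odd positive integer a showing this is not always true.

a = 5

Check each odd positive integer a in order until gcd(a, a + 20) > 1.
For a = 1, 3 the conclusion holds.
a = 5: gcd(5, 25) = 5.
Thus a = 5 disproves the claim, and no smaller a works.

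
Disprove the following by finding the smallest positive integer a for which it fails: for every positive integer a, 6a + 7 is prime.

a = 3

Check each positive integer a in order until 6a + 7 is not prime.
For a = 1, 2 the conclusion holds.
a = 3: 6a + 7 = 25 = 5 × 5, composite.
Hence a = 3 is a counterexample.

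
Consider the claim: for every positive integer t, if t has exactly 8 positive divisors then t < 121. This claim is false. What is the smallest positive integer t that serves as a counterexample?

t = 128

For t = 24, 30, 40, 42, …, 105, 110, 114 the conclusion holds.
t = 128: τ(128) = 8; 128 ≥ 121.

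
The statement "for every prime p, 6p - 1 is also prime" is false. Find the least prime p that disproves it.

Check each prime p in order until 6p - 1 is not prime.
The first 4 eligible values, up to p = 7, all satisfy the conclusion.
p = 11: 6p - 1 = 65 = 5 × 13, not prime.
Hence p = 11 is a counterexample.

p = 11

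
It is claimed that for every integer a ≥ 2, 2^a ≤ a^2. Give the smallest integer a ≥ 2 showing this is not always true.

a = 5

For a = 2, 3, 4 the conclusion holds.
a = 5: 2^a = 32 and a^2 = 25, so 32 > 25.
Hence a = 5 is a counterexample.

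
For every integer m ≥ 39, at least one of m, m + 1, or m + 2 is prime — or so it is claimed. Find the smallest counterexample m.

m = 44

For m = 39, 40, 41, 42, 43 the conclusion holds.
m = 44: 44 = 2 × 22; 45 = 3 × 15; 46 = 2 × 23 — all composite.
Hence m = 44 is a counterexample.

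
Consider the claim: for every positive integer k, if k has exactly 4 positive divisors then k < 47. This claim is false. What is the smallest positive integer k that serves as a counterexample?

Check each positive integer k in order until k has exactly 4 positive divisors but the claim fails.
For k = 6, 8, 10, 14, …, 38, 39, 46 the conclusion holds.
k = 51: τ(51) = 4; 51 ≥ 47.
Hence k = 51 is a counterexample.

k = 51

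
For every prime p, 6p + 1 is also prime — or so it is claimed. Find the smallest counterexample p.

p = 2: 6p + 1 = 13, prime.
p = 3: 6p + 1 = 19, prime.
p = 5: 6p + 1 = 31, prime.
p = 7: 6p + 1 = 43, prime.
p = 11: 6p + 1 = 67, prime.
p = 13: 6p + 1 = 79, prime.
p = 17: 6p + 1 = 103, prime.
p = 19: 6p + 1 = 115 = 5 × 23, not prime.
Thus p = 19 disproves the claim, and no smaller p works.

p = 19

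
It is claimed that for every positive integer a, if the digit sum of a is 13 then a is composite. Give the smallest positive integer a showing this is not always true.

a = 67

We need the least positive integer a for which the digit sum of a is 13 but a is prime.
For a = 49, 58 the conclusion holds.
a = 67: digit sum 13; 67 is prime, not composite.
Hence a = 67 is a counterexample.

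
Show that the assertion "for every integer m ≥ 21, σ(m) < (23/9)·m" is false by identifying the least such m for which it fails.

The first 27 eligible values, up to m = 47, all satisfy the conclusion.
m = 48: σ(48) = 124; 124 ≥ 368/3.
So m = 48 is the smallest counterexample.

m = 48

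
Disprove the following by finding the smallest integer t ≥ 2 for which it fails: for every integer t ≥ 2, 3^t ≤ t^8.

t = 23

The first 21 eligible values, up to t = 22, all satisfy the conclusion.
t = 23: 3^t = 94143178827 and t^8 = 78310985281, so 94143178827 > 78310985281.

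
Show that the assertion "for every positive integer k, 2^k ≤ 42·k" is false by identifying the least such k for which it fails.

k = 9

k = 1: 2^k = 2 and 42·k = 42, so 2 ≤ 42.
k = 2: 2^k = 4 and 42·k = 84, so 4 ≤ 84.
k = 3: 2^k = 8 and 42·k = 126, so 8 ≤ 126.
k = 4: 2^k = 16 and 42·k = 168, so 16 ≤ 168.
k = 5: 2^k = 32 and 42·k = 210, so 32 ≤ 210.
k = 6: 2^k = 64 and 42·k = 252, so 64 ≤ 252.
k = 7: 2^k = 128 and 42·k = 294, so 128 ≤ 294.
k = 8: 2^k = 256 and 42·k = 336, so 256 ≤ 336.
k = 9: 2^k = 512 and 42·k = 378, so 512 > 378.
So k = 9 is the smallest counterexample.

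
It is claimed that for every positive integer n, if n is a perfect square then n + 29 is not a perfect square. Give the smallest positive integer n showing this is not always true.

n = 196

Check each positive integer n in order until n is a perfect square but n + 29 is a perfect square.
The first 13 eligible values, up to n = 169, all satisfy the conclusion.
n = 196: 196 = 14² and 196 + 29 = 225 = 15².
So n = 196 is the smallest counterexample.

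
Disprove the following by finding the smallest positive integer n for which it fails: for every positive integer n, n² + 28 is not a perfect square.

Check each positive integer n in order until n² + 28 is a perfect square.
n = 1: 1² + 28 = 29, not a perfect square.
n = 2: 2² + 28 = 32, not a perfect square.
n = 3: 3² + 28 = 37, not a perfect square.
n = 4: 4² + 28 = 44, not a perfect square.
n = 5: 5² + 28 = 53, not a perfect square.
n = 6: 6² + 28 = 64 = 8², a perfect square.

n = 6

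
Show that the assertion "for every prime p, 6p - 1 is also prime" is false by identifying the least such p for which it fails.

p = 11

A counterexample is any prime p such that 6p - 1 is not prime; we check each in order.
For p = 2, 3, 5, 7 the conclusion holds.
p = 11: 6p - 1 = 65 = 5 × 13, not prime.
So p = 11 is the smallest counterexample.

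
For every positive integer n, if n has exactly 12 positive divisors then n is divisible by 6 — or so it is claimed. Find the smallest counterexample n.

We need the least positive integer n for which n has exactly 12 positive divisors but n is not divisible by 6.
n = 60: τ(60) = 12; 60 mod 6 = 0.
n = 72: τ(72) = 12; 72 mod 6 = 0.
n = 84: τ(84) = 12; 84 mod 6 = 0.
n = 90: τ(90) = 12; 90 mod 6 = 0.
n = 96: τ(96) = 12; 96 mod 6 = 0.
n = 108: τ(108) = 12; 108 mod 6 = 0.
n = 126: τ(126) = 12; 126 mod 6 = 0.
n = 132: τ(132) = 12; 132 mod 6 = 0.
n = 140: τ(140) = 12; 140 mod 6 = 2.
So n = 140 is the smallest counterexample.

n = 140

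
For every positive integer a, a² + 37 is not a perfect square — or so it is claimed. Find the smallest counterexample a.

For a = 1, 2, 3, 4, …, 15, 16, 17 the conclusion holds.
a = 18: 18² + 37 = 361 = 19², a perfect square.

a = 18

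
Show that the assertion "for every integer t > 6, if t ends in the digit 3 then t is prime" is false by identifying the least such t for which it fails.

t = 33

We need the least integer t > 6 for which t ends in the digit 3 but t is not prime.
For t = 13, 23 the conclusion holds.
t = 33: 33 ends in 3; 33 = 3 × 11, composite.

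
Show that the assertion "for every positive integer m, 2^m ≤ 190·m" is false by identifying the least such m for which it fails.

We need the least positive integer m for which 2^m > 190·m.
For m = 1, 2, 3, 4, …, 9, 10, 11 the conclusion holds.
m = 12: 2^m = 4096 and 190·m = 2280, so 4096 > 2280.
Hence m = 12 is a counterexample.

m = 12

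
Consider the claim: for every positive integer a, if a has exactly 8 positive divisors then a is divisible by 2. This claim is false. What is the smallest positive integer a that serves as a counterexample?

a = 105

A counterexample is any positive integer a such that a has exactly 8 positive divisors but a is not divisible by 2; we check each in order.
For a = 24, 30, 40, 42, …, 88, 102, 104 the conclusion holds.
a = 105: τ(105) = 8; 105 mod 2 = 1.
Hence a = 105 is a counterexample.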